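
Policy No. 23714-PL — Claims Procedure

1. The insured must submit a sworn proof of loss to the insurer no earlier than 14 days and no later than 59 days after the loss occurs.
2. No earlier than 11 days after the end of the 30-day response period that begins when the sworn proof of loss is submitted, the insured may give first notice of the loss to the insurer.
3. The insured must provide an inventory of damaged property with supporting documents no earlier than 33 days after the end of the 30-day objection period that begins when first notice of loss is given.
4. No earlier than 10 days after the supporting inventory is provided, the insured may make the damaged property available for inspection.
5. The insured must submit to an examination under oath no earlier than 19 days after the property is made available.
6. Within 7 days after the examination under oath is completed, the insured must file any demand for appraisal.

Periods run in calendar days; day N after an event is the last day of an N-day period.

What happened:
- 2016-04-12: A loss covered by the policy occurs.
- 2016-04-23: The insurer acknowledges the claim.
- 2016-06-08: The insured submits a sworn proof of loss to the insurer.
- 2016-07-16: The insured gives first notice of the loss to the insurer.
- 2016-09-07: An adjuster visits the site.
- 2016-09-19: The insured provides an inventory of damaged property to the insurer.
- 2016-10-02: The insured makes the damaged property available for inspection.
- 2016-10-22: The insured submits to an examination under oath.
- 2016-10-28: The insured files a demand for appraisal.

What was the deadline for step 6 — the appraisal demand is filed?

Step 6 runs from 2016-10-22, when the examination under oath is completed. 7 days after 2016-10-22 is 2016-10-29.

2016-10-29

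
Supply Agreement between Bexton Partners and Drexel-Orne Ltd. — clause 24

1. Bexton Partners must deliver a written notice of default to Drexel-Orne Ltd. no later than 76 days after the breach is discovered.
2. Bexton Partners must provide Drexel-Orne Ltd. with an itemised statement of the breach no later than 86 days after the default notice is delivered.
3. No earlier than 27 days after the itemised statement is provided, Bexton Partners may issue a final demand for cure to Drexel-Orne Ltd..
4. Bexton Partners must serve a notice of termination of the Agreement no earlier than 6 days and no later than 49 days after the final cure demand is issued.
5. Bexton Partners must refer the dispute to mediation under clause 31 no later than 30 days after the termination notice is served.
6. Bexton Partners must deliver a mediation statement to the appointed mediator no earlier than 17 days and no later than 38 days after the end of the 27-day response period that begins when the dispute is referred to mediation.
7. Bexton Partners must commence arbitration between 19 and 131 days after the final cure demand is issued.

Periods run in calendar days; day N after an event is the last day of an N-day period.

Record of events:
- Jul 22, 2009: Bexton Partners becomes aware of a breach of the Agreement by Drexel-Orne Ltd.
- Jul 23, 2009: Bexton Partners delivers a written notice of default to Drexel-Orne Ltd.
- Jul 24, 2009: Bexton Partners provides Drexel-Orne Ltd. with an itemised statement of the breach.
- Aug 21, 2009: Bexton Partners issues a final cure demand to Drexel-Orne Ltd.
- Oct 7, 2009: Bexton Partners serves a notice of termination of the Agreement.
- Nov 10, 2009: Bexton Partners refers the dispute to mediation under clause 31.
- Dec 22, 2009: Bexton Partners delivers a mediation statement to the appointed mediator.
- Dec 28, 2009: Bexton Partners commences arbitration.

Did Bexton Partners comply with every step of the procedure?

No

Step 1 — counting 76 days from Jul 22, 2009 (when the breach is discovered) gives a deadline of Oct 6, 2009; Jul 23, 2009 is within that limit.
Step 2 — counting 86 days from Jul 23, 2009 (when the default notice is delivered) gives a deadline of Oct 17, 2009; completed Jul 24, 2009, before the deadline.
Step 3 — must wait 27 days from Jul 24, 2009 (when the itemised statement is provided), so not before Aug 20, 2009; done Aug 21, 2009 — permitted.
Step 4 — 6 and 49 days from Aug 21, 2009 (when the final cure demand is issued) are Aug 27, 2009 and Oct 9, 2009 respectively; done Oct 7, 2009 — within the window.
Step 5 — counting 30 days from Oct 7, 2009 (when the termination notice is served) gives a deadline of Nov 6, 2009; not done until Nov 10, 2009, 4 days after the deadline.
The procedure was therefore not followed at step 5.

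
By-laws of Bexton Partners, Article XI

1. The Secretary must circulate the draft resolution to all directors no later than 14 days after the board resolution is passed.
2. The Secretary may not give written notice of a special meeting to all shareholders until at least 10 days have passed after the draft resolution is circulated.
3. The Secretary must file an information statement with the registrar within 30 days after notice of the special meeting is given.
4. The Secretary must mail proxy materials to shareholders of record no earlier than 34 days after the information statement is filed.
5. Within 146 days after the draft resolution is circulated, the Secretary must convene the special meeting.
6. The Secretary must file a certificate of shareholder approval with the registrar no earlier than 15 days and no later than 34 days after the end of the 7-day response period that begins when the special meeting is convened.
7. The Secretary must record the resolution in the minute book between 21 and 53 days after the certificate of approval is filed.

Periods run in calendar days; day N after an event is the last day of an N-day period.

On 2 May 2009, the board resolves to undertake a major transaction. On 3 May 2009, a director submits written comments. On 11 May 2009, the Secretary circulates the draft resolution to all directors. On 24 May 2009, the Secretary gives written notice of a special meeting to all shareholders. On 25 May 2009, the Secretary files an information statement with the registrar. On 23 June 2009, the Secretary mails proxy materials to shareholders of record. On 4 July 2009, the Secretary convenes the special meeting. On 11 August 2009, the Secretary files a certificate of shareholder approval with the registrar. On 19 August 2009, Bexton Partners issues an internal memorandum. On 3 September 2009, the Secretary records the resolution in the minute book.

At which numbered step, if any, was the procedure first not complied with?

(1) due by 2 May 2009 + 14 days = 16 May 2009; done 11 May 2009 — timely.
(2) permitted from 11 May 2009 + 10 days = 21 May 2009 onward; done 24 May 2009, after the minimum wait.
(3) due by 24 May 2009 + 30 days = 23 June 2009; 25 May 2009 is within that limit.
(4) permitted from 25 May 2009 + 34 days = 28 June 2009 onward; 23 June 2009 is 5 days before the earliest permitted date.
The procedure was therefore not followed at step 4.

Step 4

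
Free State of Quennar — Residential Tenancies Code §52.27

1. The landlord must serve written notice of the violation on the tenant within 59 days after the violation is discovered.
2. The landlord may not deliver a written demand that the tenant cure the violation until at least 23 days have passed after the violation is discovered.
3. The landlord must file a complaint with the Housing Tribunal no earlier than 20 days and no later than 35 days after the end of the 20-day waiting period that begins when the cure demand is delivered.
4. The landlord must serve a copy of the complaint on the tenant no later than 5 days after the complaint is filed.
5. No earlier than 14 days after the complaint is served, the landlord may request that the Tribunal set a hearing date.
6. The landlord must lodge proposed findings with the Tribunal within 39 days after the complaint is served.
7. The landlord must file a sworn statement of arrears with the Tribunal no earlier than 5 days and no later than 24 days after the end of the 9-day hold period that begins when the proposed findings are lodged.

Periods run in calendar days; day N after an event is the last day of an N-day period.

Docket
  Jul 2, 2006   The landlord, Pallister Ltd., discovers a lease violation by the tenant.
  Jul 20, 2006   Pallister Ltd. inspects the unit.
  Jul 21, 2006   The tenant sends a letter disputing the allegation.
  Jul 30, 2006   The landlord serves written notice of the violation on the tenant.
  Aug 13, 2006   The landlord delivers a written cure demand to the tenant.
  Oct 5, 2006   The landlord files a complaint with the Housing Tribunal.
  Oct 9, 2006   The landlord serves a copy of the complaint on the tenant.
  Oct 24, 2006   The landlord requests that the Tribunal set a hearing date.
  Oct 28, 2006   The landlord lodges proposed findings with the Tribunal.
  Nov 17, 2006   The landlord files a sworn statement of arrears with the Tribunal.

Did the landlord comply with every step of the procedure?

Yes

Step 1 — counting 59 days from Jul 2, 2006 (when the violation is discovered) gives a deadline of Aug 30, 2006; completed Jul 30, 2006, before the deadline.
Step 2 — must wait 23 days from Jul 2, 2006 (when the violation is discovered), so not before Jul 25, 2006; done Aug 13, 2006, after the minimum wait.
Step 3 — 20 and 35 days from Sep 2, 2006 (end of the 20-day waiting period, which began when the cure demand is delivered on Aug 13, 2006) are Sep 22, 2006 and Oct 7, 2006 respectively; Oct 5, 2006 falls inside that range.
Step 4 — counting 5 days from Oct 5, 2006 (when the complaint is filed) gives a deadline of Oct 10, 2006; completed Oct 9, 2006, before the deadline.
Step 5 — must wait 14 days from Oct 9, 2006 (when the complaint is served), so not before Oct 23, 2006; done Oct 24, 2006 — permitted.
Step 6 — counting 39 days from Oct 9, 2006 (when the complaint is served) gives a deadline of Nov 17, 2006; done Oct 28, 2006 — timely.
Step 7 — 5 and 24 days from Nov 6, 2006 (end of the 9-day hold period, which began when the proposed findings are lodged on Oct 28, 2006) are Nov 11, 2006 and Nov 30, 2006 respectively; done Nov 17, 2006, which is between those dates.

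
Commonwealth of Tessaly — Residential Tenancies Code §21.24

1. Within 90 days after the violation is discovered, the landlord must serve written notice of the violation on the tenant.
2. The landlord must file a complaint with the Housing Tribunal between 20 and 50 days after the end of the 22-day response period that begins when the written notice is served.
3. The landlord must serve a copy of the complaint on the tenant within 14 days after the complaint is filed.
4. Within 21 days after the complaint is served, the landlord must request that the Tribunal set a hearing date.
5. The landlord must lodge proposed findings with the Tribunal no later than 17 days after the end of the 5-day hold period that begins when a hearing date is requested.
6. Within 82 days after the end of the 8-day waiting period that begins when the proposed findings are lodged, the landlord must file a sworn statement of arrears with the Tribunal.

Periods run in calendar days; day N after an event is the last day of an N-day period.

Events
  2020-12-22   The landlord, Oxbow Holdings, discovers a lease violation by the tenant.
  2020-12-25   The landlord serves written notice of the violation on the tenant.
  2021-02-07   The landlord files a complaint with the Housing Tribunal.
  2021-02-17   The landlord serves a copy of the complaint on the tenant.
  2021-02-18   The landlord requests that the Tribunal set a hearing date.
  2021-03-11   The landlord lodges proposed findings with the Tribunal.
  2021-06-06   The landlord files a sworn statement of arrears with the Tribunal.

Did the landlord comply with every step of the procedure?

(1) due by 2020-12-22 + 90 days = 2021-03-22; completed 2020-12-25, before the deadline.
(2) the permitted window runs from 2021-01-16 + 20 = 2021-02-05 to 2021-01-16 + 50 = 2021-03-07; done 2021-02-07, which is between those dates.
(3) due by 2021-02-07 + 14 days = 2021-02-21; done 2021-02-17 — timely.
(4) due by 2021-02-17 + 21 days = 2021-03-10; 2021-02-18 is within that limit.
(5) due by 2021-02-23 + 17 days = 2021-03-12; completed 2021-03-11, before the deadline.
(6) due by 2021-03-19 + 82 days = 2021-06-09; completed 2021-06-06, before the deadline.

Yes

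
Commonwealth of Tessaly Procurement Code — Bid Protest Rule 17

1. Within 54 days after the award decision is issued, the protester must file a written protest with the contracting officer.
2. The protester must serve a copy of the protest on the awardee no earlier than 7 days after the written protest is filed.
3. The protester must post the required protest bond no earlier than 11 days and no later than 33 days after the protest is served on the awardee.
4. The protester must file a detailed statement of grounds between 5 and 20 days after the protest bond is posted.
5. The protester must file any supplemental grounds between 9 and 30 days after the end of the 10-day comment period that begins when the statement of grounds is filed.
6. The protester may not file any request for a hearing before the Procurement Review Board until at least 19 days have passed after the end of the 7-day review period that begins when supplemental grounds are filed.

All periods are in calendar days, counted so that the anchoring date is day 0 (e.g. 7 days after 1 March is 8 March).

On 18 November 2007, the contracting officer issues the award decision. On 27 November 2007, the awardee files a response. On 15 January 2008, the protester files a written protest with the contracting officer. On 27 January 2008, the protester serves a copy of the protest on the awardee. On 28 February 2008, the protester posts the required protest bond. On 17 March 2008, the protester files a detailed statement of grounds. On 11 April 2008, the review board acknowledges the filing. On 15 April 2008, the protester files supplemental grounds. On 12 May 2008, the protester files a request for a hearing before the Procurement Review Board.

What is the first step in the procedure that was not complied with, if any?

Step 1 — counting 54 days from 18 November 2007 (when the award decision is issued) gives a deadline of 11 January 2008; not done until 15 January 2008, 4 days after the deadline.
The procedure was therefore not followed at step 1.

Step 1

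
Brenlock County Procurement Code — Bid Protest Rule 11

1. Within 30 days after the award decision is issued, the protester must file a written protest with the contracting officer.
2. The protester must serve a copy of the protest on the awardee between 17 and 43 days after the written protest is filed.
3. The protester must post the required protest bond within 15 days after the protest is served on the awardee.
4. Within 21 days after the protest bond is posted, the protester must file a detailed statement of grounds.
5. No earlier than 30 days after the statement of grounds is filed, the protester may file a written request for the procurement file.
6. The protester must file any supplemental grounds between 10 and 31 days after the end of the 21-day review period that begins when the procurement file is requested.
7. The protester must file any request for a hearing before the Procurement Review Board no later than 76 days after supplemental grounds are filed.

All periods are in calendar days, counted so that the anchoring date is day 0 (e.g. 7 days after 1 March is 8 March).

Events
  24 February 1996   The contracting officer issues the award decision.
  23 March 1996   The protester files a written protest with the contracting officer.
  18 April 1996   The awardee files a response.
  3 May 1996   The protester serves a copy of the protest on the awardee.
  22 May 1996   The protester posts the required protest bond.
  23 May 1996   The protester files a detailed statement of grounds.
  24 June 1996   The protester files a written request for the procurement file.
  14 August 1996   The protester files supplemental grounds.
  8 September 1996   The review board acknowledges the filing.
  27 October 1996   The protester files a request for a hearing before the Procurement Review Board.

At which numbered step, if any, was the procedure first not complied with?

Step 3

(1) due by 24 February 1996 + 30 days = 25 March 1996; done 23 March 1996 — timely.
(2) the permitted window runs from 23 March 1996 + 17 = 9 April 1996 to 23 March 1996 + 43 = 5 May 1996; 3 May 1996 falls inside that range.
(3) due by 3 May 1996 + 15 days = 18 May 1996; done 22 May 1996 — 4 days late.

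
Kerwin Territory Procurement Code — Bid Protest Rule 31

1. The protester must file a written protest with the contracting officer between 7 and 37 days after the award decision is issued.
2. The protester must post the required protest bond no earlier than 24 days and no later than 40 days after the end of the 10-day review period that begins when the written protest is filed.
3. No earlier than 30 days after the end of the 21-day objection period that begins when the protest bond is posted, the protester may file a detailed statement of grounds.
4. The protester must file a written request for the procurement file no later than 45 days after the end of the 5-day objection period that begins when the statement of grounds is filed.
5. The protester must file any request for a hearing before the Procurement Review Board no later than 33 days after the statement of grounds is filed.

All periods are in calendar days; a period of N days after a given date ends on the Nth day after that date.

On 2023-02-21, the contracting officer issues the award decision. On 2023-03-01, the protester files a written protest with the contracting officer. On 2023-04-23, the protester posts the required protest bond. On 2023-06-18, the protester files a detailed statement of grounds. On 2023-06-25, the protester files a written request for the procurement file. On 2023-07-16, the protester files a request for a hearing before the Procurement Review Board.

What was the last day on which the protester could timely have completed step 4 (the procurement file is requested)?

2023-08-07

The statement of grounds is filed on 2023-06-18; the 5-day objection period therefore ends 2023-06-23, and step 4 runs from that date. 45 days after 2023-06-23 is 2023-08-07.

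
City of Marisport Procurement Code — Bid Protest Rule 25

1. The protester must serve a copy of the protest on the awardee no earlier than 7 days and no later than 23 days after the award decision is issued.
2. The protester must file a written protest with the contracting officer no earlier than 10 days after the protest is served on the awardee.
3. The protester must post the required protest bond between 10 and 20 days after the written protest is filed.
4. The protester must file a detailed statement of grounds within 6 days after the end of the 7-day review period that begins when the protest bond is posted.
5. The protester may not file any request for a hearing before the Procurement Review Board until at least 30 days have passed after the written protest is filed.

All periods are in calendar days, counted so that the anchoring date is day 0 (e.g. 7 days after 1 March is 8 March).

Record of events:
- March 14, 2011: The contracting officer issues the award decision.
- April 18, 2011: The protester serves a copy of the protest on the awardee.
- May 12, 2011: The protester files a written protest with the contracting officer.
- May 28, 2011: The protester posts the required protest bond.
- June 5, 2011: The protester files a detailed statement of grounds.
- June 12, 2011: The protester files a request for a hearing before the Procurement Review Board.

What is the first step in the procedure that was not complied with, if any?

Step 1

Step 1 — 7 and 23 days from March 14, 2011 (when the award decision is issued) are March 21, 2011 and April 6, 2011 respectively; April 18, 2011 is 12 days past the end of the window.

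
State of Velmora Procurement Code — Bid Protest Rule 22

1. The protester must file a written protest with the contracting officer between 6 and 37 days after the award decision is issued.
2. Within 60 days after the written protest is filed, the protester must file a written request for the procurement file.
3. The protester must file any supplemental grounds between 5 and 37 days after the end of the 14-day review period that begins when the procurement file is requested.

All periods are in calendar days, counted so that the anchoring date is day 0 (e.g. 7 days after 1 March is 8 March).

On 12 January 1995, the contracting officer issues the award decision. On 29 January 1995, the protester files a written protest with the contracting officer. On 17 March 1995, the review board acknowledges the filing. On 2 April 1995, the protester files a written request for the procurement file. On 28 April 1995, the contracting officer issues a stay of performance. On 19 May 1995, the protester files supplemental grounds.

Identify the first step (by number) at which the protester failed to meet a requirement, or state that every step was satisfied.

Step 2

Step 1 — 6 and 37 days from 12 January 1995 (when the award decision is issued) are 18 January 1995 and 18 February 1995 respectively; 29 January 1995 falls inside that range.
Step 2 — counting 60 days from 29 January 1995 (when the written protest is filed) gives a deadline of 30 March 1995; done 2 April 1995 — 3 days late.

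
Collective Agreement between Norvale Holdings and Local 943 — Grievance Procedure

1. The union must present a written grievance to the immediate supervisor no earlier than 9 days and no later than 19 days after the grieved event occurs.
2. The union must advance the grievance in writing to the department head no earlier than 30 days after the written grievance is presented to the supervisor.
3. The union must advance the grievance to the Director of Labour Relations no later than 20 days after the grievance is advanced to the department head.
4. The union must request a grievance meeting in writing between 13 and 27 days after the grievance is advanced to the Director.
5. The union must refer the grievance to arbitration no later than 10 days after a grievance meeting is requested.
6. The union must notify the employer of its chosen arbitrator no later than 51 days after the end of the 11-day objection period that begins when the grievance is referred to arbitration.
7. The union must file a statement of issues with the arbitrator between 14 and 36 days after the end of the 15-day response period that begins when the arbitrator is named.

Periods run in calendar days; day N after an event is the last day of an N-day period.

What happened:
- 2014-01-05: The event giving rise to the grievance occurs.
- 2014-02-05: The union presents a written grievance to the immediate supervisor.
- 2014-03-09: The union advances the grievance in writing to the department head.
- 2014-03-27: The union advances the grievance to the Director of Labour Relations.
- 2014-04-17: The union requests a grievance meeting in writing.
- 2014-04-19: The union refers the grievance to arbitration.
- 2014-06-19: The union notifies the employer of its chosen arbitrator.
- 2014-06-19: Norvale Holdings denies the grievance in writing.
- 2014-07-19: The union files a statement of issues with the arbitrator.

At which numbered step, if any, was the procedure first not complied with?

Step 1

Step 1: the window is 9–19 days after 2014-01-05 (when the grieved event occurs), so 2014-01-14 through 2014-01-24; 2014-02-05 is 12 days past the end of the window.
No need to go further; step 1 was not satisfied.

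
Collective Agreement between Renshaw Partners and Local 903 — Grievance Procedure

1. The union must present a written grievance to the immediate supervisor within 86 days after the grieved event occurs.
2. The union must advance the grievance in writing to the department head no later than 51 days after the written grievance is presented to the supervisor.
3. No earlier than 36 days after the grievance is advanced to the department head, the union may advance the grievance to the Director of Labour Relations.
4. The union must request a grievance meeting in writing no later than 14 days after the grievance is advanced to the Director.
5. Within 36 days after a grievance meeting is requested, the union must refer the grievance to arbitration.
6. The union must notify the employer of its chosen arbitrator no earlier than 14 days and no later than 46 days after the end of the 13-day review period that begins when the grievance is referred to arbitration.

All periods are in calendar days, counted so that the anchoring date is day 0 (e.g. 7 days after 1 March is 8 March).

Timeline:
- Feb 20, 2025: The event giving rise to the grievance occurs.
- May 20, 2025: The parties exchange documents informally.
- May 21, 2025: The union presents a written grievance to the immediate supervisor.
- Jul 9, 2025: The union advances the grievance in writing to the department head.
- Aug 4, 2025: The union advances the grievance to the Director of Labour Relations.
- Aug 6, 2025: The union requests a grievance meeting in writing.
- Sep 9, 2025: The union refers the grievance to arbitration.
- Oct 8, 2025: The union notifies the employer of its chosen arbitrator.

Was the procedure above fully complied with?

Step 1 — counting 86 days from Feb 20, 2025 (when the grieved event occurs) gives a deadline of May 17, 2025; not done until May 21, 2025, 4 days after the deadline.
The procedure was therefore not followed at step 1.

No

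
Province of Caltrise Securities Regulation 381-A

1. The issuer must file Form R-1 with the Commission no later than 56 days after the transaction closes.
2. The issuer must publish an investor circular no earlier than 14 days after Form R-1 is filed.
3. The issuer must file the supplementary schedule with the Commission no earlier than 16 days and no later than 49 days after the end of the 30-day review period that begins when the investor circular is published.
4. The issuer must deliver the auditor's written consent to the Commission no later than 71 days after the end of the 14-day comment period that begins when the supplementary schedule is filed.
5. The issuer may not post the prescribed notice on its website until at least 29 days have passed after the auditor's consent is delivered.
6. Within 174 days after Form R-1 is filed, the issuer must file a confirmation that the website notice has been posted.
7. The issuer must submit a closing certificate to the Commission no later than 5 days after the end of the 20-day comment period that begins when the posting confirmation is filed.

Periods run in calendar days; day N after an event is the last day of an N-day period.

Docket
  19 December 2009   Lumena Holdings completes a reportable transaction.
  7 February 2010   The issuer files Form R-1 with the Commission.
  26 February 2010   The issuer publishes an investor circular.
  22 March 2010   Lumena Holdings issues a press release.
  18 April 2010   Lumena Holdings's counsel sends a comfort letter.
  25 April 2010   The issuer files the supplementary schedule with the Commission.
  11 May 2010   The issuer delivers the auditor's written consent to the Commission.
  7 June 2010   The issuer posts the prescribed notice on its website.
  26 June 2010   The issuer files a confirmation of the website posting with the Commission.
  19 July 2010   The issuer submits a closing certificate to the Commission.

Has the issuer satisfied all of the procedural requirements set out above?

No

Step 1: 56 days after 19 December 2009 (when the transaction closes) is 13 February 2010; completed 7 February 2010, before the deadline.
Step 2: the earliest permitted date is 14 days after 7 February 2010 (when Form R-1 is filed), i.e. 21 February 2010; done 26 February 2010, after the minimum wait.
Step 3: the window is 16–49 days after 28 March 2010 (end of the 30-day review period, which began when the investor circular is published on 26 February 2010), so 13 April 2010 through 16 May 2010; done 25 April 2010 — within the window.
Step 4: 71 days after 9 May 2010 (end of the 14-day comment period, which began when the supplementary schedule is filed on 25 April 2010) is 19 July 2010; completed 11 May 2010, before the deadline.
Step 5: the earliest permitted date is 29 days after 11 May 2010 (when the auditor's consent is delivered), i.e. 9 June 2010; done 7 June 2010 — 2 days too early.
No need to go further; step 5 was not satisfied.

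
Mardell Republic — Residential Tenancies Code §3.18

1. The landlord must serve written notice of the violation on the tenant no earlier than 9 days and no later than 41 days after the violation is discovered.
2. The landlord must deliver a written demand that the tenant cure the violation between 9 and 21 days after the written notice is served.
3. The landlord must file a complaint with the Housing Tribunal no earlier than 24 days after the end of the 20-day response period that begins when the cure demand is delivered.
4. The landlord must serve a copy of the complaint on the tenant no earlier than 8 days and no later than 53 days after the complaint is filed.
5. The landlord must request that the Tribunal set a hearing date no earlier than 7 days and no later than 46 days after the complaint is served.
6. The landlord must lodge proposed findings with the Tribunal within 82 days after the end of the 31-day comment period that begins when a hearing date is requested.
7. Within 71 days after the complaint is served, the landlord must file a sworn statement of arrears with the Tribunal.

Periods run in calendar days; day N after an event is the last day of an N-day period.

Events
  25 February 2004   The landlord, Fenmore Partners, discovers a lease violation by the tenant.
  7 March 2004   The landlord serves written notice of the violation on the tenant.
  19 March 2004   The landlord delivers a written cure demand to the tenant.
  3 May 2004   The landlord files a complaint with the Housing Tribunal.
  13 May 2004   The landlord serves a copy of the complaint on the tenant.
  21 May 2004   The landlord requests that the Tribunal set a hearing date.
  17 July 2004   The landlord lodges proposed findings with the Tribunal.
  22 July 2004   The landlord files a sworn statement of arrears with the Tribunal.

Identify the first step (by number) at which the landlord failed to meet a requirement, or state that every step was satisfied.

None — every step was satisfied

Step 1: the window is 9–41 days after 25 February 2004 (when the violation is discovered), so 5 March 2004 through 6 April 2004; 7 March 2004 falls inside that range.
Step 2: the window is 9–21 days after 7 March 2004 (when the written notice is served), so 16 March 2004 through 28 March 2004; done 19 March 2004 — within the window.
Step 3: the earliest permitted date is 24 days after 8 April 2004 (end of the 20-day response period, which began when the cure demand is delivered on 19 March 2004), i.e. 2 May 2004; done 3 May 2004, after the minimum wait.
Step 4: the window is 8–53 days after 3 May 2004 (when the complaint is filed), so 11 May 2004 through 25 June 2004; done 13 May 2004, which is between those dates.
Step 5: the window is 7–46 days after 13 May 2004 (when the complaint is served), so 20 May 2004 through 28 June 2004; 21 May 2004 falls inside that range.
Step 6: 82 days after 21 June 2004 (end of the 31-day comment period, which began when a hearing date is requested on 21 May 2004) is 11 September 2004; 17 July 2004 is within that limit.
Step 7: 71 days after 13 May 2004 (when the complaint is served) is 23 July 2004; done 22 July 2004 — timely.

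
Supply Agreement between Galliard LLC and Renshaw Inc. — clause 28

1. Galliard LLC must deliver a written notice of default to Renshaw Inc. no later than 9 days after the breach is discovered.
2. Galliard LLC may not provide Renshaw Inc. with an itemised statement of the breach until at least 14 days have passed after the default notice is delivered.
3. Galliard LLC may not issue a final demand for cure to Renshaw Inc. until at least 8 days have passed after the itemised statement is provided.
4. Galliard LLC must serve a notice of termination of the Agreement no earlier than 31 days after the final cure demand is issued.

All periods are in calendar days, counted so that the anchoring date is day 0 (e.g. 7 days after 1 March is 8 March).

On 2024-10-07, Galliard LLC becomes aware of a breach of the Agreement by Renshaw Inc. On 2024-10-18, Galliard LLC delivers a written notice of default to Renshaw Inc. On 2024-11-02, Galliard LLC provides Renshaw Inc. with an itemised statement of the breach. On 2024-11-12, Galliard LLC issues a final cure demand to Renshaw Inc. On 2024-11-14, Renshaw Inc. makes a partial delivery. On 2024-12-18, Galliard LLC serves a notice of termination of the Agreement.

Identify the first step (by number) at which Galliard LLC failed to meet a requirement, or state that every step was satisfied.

Step 1: 9 days after 2024-10-07 (when the breach is discovered) is 2024-10-16; 2024-10-18 misses that deadline by 2 days.

Step 1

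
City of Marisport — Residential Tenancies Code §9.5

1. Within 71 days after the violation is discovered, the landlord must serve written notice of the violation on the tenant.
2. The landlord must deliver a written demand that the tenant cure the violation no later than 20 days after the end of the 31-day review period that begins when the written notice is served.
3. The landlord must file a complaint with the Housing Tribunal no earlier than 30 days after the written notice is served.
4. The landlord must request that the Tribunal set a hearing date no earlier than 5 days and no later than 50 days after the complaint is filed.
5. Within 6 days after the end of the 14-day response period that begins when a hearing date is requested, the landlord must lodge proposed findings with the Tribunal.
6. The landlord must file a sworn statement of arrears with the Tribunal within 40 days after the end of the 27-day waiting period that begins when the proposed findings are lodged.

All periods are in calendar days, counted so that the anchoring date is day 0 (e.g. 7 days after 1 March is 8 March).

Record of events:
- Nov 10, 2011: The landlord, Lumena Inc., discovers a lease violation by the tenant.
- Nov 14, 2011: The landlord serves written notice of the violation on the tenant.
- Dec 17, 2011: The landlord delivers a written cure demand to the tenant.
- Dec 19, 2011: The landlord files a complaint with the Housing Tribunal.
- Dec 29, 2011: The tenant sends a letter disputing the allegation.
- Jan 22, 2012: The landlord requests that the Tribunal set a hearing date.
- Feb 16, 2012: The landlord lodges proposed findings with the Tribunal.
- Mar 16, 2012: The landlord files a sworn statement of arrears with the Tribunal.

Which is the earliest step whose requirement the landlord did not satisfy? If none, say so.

(1) due by Nov 10, 2011 + 71 days = Jan 20, 2012; Nov 14, 2011 is within that limit.
(2) due by Dec 15, 2011 + 20 days = Jan 4, 2012; completed Dec 17, 2011, before the deadline.
(3) permitted from Nov 14, 2011 + 30 days = Dec 14, 2011 onward; done Dec 19, 2011, after the minimum wait.
(4) the permitted window runs from Dec 19, 2011 + 5 = Dec 24, 2011 to Dec 19, 2011 + 50 = Feb 7, 2012; Jan 22, 2012 falls inside that range.
(5) due by Feb 5, 2012 + 6 days = Feb 11, 2012; Feb 16, 2012 misses that deadline by 5 days.
The analysis stops there.

Step 5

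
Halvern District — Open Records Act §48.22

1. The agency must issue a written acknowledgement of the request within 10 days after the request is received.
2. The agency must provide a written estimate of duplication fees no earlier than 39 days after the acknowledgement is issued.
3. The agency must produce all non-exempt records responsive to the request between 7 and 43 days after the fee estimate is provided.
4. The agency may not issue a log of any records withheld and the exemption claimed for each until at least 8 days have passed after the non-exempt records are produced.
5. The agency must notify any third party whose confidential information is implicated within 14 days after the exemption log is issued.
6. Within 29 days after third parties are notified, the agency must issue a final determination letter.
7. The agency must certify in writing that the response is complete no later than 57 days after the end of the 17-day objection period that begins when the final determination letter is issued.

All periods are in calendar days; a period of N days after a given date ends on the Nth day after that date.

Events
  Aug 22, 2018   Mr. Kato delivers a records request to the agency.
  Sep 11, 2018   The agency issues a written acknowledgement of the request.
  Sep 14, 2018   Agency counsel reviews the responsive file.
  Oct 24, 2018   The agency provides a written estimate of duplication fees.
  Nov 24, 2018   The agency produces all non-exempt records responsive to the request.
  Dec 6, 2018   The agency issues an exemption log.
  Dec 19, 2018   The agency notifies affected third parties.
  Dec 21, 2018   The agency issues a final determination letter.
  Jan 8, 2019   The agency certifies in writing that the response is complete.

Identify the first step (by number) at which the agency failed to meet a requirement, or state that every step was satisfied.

Step 1

Step 1: 10 days after Aug 22, 2018 (when the request is received) is Sep 1, 2018; Sep 11, 2018 misses that deadline by 10 days.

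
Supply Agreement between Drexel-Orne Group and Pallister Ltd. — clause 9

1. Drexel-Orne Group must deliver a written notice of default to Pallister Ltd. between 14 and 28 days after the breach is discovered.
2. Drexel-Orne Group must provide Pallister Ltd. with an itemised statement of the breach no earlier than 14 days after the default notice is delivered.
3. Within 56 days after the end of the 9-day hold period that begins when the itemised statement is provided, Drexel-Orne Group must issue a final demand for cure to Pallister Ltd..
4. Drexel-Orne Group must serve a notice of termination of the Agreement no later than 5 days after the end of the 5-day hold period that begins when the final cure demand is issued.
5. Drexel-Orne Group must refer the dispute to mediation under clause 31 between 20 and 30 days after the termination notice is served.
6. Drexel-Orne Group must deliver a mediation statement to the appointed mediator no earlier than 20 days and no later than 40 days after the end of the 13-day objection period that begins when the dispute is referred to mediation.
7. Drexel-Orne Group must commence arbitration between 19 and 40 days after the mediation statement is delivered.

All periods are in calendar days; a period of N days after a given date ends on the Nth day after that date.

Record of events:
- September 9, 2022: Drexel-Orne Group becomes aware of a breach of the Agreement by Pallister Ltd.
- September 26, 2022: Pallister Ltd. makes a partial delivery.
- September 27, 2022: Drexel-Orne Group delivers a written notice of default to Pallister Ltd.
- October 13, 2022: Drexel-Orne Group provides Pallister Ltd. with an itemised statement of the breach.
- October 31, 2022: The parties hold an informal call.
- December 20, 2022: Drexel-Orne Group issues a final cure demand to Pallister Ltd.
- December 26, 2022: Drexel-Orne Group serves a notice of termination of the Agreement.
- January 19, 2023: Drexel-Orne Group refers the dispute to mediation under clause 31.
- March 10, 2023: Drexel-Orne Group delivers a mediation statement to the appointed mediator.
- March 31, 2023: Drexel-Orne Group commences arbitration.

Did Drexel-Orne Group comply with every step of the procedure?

No

Step 1 — 14 and 28 days from September 9, 2022 (when the breach is discovered) are September 23, 2022 and October 7, 2022 respectively; done September 27, 2022 — within the window.
Step 2 — must wait 14 days from September 27, 2022 (when the default notice is delivered), so not before October 11, 2022; done October 13, 2022 — permitted.
Step 3 — counting 56 days from October 22, 2022 (end of the 9-day hold period, which began when the itemised statement is provided on October 13, 2022) gives a deadline of December 17, 2022; December 20, 2022 misses that deadline by 3 days.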